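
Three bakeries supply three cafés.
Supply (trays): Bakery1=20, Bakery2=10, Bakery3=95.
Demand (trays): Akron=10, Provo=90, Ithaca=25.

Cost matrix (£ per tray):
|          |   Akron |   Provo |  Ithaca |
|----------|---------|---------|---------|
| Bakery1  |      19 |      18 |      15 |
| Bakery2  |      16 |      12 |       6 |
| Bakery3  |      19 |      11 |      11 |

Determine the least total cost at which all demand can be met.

1445

A cheapest plan:
  Bakery1->Akron: 10 × £19 = £190
  Bakery1->Ithaca: 10 × £15 = £150
  Bakery2->Ithaca: 10 × £6 = £60
  Bakery3->Provo: 90 × £11 = £990
  Bakery3->Ithaca: 5 × £11 = £55
Total = 190 + 150 + 60 + 990 + 55 = £1445.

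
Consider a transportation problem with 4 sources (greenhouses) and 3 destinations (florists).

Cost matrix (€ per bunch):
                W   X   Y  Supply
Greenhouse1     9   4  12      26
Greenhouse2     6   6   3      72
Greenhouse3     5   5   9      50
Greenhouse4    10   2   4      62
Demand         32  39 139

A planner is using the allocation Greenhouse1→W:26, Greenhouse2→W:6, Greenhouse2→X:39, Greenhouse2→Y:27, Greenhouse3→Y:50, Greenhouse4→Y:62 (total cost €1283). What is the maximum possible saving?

445

Current plan cost = 26·9 + 6·6 + 39·6 + 27·3 + 50·9 + 62·4 = €1283.
Optimal plan:
  Greenhouse1→X: 26 × €4 = €104
  Greenhouse2→Y: 72 × €3 = €216
  Greenhouse3→W: 32 × €5 = €160
  Greenhouse3→X: 13 × €5 = €65
  Greenhouse3→Y: 5 × €9 = €45
  Greenhouse4→Y: 62 × €4 = €248
Optimal cost = €838.
Saving = 1283 − 838 = €445.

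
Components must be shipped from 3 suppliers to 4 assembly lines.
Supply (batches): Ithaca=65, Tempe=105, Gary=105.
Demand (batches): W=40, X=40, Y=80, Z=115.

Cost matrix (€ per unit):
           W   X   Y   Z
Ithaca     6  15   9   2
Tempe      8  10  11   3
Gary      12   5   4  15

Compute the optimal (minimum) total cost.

One minimum-cost allocation:
  Ithaca→W: 40 × €6 = €240
  Ithaca→Z: 25 × €2 = €50
  Tempe→X: 15 × €10 = €150
  Tempe→Z: 90 × €3 = €270
  Gary→X: 25 × €5 = €125
  Gary→Y: 80 × €4 = €320
Total = 240 + 50 + 150 + 270 + 125 + 320 = €1155.

1155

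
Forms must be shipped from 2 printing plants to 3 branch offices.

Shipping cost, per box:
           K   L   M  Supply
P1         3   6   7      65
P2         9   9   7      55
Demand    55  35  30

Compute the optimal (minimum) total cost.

Optimal allocation:
  P1→K: 55 × 3 = 165
  P1→L: 10 × 6 = 60
  P2→L: 25 × 9 = 225
  P2→M: 30 × 7 = 210
Total = 165 + 60 + 225 + 210 = 660.

660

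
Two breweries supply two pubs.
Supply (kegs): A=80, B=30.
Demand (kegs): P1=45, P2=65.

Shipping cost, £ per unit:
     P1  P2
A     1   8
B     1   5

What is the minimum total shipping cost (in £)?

An optimal shipping plan:
  A–P1: 45 × £1 = £45
  A–P2: 35 × £8 = £280
  B–P2: 30 × £5 = £150
Total = 45 + 280 + 150 = £475.

475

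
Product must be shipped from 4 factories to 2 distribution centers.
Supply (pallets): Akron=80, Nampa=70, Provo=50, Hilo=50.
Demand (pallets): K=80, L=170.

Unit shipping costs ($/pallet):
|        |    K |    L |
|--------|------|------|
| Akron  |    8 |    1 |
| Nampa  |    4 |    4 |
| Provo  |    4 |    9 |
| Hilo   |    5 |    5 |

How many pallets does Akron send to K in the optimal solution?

Optimal shipments:
  Akron->L: 80 × $1 = $80
  Nampa->K: 30 × $4 = $120
  Nampa->L: 40 × $4 = $160
  Provo->K: 50 × $4 = $200
  Hilo->L: 50 × $5 = $250
Total cost = $810.
The route Akron→K is not used.

0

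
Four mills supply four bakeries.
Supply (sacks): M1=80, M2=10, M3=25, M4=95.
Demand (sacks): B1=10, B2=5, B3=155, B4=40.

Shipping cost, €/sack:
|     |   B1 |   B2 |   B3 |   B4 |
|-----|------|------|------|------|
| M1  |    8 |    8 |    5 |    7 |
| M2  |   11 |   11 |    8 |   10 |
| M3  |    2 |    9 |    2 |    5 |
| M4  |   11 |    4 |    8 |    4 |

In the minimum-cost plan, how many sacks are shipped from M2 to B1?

0

The minimum-cost plan:
  M1–B3: 80 × €5 = €400
  M2–B3: 10 × €8 = €80
  M3–B1: 10 × €2 = €20
  M3–B3: 15 × €2 = €30
  M4–B2: 5 × €4 = €20
  M4–B3: 50 × €8 = €400
  M4–B4: 40 × €4 = €160
Total cost = €1110.
The route M2→B1 is not used.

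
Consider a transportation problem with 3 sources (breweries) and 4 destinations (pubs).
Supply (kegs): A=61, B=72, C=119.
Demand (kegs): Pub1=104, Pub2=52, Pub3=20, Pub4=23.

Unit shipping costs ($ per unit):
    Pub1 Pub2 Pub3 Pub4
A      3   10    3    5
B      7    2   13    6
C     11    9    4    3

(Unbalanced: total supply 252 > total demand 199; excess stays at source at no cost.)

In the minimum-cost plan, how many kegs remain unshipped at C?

53

An optimal plan:
  A->Pub1: 61 × $3 = $183
  B->Pub1: 20 × $7 = $140
  B->Pub2: 52 × $2 = $104
  C->Pub1: 23 × $11 = $253
  C->Pub3: 20 × $4 = $80
  C->Pub4: 23 × $3 = $69
Total cost = $829.
C ships 66 of its 119, leaving 53.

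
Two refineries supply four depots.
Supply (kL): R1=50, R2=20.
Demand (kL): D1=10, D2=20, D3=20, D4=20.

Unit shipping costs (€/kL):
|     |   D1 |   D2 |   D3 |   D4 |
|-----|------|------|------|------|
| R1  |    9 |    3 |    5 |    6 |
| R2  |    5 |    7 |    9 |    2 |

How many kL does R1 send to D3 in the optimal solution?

20

Optimal shipments:
  R1→D1: 10 × €9 = €90
  R1→D2: 20 × €3 = €60
  R1→D3: 20 × €5 = €100
  R2→D4: 20 × €2 = €40
Total cost = €290.
So R1→D3 carries 20 kL.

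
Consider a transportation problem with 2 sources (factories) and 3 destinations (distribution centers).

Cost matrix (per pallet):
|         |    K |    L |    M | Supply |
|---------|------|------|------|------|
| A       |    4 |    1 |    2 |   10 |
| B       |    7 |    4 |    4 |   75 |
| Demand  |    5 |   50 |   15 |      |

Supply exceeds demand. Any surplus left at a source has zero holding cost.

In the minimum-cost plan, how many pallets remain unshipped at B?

15

An optimal plan:
  A to L: 10 pallets
  B to K: 5 pallets
  B to L: 40 pallets
  B to M: 15 pallets
Total cost = 265.
B ships 60 of its 75, leaving 15.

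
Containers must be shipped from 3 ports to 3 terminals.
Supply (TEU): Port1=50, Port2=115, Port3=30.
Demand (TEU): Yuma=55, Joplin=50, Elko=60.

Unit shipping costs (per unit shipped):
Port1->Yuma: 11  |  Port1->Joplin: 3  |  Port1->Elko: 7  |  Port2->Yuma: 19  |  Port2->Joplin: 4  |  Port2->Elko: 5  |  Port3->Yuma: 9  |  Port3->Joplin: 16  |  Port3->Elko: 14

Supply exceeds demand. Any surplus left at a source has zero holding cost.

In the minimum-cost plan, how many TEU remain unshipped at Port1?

0

Minimum-cost shipments:
  Port1->Yuma: 25 × 11 = 275
  Port1->Joplin: 25 × 3 = 75
  Port2->Joplin: 25 × 4 = 100
  Port2->Elko: 60 × 5 = 300
  Port3->Yuma: 30 × 9 = 270
Total cost = 1020.
Port1 ships 50 of its 50, leaving 0.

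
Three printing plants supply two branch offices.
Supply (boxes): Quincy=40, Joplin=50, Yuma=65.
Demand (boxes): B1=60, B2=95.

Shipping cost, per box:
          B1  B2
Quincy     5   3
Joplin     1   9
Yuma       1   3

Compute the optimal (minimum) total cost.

345

Optimal allocation:
  Quincy to B2: 40 × 3 = 120
  Joplin to B1: 50 × 1 = 50
  Yuma to B1: 10 × 1 = 10
  Yuma to B2: 55 × 3 = 165
Total = 120 + 50 + 10 + 165 = 345.
(Supply check: Quincy ships 40; Joplin ships 50; Yuma ships 65.)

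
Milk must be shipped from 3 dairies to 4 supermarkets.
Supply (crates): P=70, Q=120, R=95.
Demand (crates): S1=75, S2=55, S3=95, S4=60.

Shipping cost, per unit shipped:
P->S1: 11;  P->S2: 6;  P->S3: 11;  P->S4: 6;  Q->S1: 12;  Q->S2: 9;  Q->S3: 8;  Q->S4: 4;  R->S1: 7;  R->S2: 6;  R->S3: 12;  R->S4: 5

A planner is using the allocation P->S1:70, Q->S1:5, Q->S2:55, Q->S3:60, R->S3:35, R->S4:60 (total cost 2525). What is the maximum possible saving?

Current plan cost = 70·11 + 5·12 + 55·9 + 60·8 + 35·12 + 60·5 = 2525.
Optimal plan:
  P–S2: 55 × 6 = 330
  P–S4: 15 × 6 = 90
  Q–S3: 95 × 8 = 760
  Q–S4: 25 × 4 = 100
  R–S1: 75 × 7 = 525
  R–S4: 20 × 5 = 100
Optimal cost = 1905.
Saving = 2525 − 1905 = 620.

620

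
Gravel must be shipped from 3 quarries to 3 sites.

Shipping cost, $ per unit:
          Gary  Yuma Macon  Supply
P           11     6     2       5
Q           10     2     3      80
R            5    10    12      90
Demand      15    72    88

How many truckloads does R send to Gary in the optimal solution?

15

Optimal shipments:
  P→Macon: 5 truckloads
  Q→Macon: 80 truckloads
  R→Gary: 15 truckloads
  R→Yuma: 72 truckloads
  R→Macon: 3 truckloads
Total cost = $1081.
So R→Gary carries 15 truckloads.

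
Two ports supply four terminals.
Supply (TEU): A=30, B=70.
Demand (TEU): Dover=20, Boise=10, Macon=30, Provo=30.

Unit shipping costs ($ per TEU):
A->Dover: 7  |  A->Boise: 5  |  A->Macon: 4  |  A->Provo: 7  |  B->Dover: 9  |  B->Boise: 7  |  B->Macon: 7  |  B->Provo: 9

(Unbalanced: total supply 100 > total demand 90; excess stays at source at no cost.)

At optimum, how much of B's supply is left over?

Minimum-cost shipments:
  A to Macon: 30 × $4 = $120
  B to Dover: 20 × $9 = $180
  B to Boise: 10 × $7 = $70
  B to Provo: 30 × $9 = $270
Total cost = $640.
B ships 60 of its 70, leaving 10.

10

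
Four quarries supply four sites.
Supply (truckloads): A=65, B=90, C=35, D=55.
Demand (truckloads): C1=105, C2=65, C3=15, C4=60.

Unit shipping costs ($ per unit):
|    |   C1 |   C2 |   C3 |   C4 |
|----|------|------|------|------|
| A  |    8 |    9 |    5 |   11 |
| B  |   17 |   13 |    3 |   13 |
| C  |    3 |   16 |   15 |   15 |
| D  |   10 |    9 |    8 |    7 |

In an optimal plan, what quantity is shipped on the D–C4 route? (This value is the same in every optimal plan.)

Solving gives:
  A→C1: 65 × $8 = $520
  B→C2: 65 × $13 = $845
  B→C3: 15 × $3 = $45
  B→C4: 10 × $13 = $130
  C→C1: 35 × $3 = $105
  D→C1: 5 × $10 = $50
  D→C4: 50 × $7 = $350
Total cost = $2045.
So D→C4 carries 50 truckloads.

50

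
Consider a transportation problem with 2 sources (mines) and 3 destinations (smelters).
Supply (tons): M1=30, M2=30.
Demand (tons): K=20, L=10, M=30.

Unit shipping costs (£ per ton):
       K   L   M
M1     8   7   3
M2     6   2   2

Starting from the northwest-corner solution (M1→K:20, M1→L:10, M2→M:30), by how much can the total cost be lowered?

60

Current plan cost = 20·8 + 10·7 + 30·2 = £290.
Optimal plan:
  M1 to M: 30 tons
  M2 to K: 20 tons
  M2 to L: 10 tons
Optimal cost = £230.
Saving = 290 − 230 = £60.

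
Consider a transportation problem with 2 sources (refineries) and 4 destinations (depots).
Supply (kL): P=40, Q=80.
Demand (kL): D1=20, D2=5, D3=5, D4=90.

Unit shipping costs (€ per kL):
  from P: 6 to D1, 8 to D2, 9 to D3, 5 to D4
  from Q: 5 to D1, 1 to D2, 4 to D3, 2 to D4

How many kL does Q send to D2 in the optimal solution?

5

The minimum-cost plan:
  P→D1: 20 kL
  P→D4: 20 kL
  Q→D2: 5 kL
  Q→D3: 5 kL
  Q→D4: 70 kL
Total cost = €385.
So Q→D2 carries 5 kL.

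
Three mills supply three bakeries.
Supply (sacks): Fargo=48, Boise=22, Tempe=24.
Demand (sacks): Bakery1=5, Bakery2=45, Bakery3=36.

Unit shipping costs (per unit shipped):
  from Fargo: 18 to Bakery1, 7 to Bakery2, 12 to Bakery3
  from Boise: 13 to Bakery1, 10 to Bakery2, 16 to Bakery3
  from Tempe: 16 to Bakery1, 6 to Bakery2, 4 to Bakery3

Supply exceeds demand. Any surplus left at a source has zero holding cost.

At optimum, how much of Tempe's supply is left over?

Minimum-cost shipments:
  Fargo→Bakery2: 36 × 7 = 252
  Fargo→Bakery3: 12 × 12 = 144
  Boise→Bakery1: 5 × 13 = 65
  Boise→Bakery2: 9 × 10 = 90
  Tempe→Bakery3: 24 × 4 = 96
Total cost = 647.
Tempe ships 24 of its 24, leaving 0.

0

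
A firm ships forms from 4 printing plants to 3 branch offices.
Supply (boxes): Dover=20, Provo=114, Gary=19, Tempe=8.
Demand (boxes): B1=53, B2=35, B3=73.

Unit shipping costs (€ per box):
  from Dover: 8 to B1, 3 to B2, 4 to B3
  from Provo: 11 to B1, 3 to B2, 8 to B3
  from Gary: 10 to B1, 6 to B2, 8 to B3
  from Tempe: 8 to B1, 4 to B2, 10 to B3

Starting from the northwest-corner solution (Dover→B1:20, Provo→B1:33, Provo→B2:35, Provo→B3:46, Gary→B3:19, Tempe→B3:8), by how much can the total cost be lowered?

79

Current plan cost = 20·8 + 33·11 + 35·3 + 46·8 + 19·8 + 8·10 = €1228.
Optimal plan:
  Dover->B3: 20 × €4 = €80
  Provo->B1: 26 × €11 = €286
  Provo->B2: 35 × €3 = €105
  Provo->B3: 53 × €8 = €424
  Gary->B1: 19 × €10 = €190
  Tempe->B1: 8 × €8 = €64
Optimal cost = €1149.
Saving = 1228 − 1149 = €79.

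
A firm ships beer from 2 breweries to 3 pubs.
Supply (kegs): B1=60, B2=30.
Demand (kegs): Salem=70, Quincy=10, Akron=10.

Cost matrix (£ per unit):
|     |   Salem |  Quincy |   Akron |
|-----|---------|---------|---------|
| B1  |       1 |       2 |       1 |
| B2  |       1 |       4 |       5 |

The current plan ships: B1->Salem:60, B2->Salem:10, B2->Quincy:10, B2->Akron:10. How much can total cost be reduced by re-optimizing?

Current plan cost = 60·1 + 10·1 + 10·4 + 10·5 = £160.
Optimal plan:
  B1→Salem: 40 × £1 = £40
  B1→Quincy: 10 × £2 = £20
  B1→Akron: 10 × £1 = £10
  B2→Salem: 30 × £1 = £30
Optimal cost = £100.
Saving = 160 − 100 = £60.

60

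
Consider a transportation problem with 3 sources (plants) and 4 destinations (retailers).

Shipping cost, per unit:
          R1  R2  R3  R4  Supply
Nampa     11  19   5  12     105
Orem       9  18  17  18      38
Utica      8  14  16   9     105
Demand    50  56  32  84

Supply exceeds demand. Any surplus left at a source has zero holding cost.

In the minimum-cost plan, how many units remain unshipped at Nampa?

An optimal plan:
  Nampa→R1: 12 × 11 = 132
  Nampa→R3: 32 × 5 = 160
  Nampa→R4: 35 × 12 = 420
  Orem→R1: 38 × 9 = 342
  Utica→R2: 56 × 14 = 784
  Utica→R4: 49 × 9 = 441
Total cost = 2279.
Nampa ships 79 of its 105, leaving 26.

26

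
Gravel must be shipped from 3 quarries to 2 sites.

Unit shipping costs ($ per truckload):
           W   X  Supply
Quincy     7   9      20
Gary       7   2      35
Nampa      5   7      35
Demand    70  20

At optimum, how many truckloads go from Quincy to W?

20

Solving gives:
  Quincy to W: 20 truckloads
  Gary to W: 15 truckloads
  Gary to X: 20 truckloads
  Nampa to W: 35 truckloads
Total cost = $460.
So Quincy→W carries 20 truckloads.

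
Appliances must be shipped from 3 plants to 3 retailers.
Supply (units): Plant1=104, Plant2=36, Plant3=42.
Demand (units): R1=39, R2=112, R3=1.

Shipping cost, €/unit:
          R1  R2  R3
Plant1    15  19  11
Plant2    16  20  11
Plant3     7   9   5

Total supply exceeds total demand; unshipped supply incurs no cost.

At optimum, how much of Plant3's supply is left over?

Minimum-cost shipments:
  Plant1 to R1: 34 × €15 = €510
  Plant1 to R2: 70 × €19 = €1330
  Plant2 to R1: 5 × €16 = €80
  Plant2 to R3: 1 × €11 = €11
  Plant3 to R2: 42 × €9 = €378
Total cost = €2309.
Plant3 ships 42 of its 42, leaving 0.

0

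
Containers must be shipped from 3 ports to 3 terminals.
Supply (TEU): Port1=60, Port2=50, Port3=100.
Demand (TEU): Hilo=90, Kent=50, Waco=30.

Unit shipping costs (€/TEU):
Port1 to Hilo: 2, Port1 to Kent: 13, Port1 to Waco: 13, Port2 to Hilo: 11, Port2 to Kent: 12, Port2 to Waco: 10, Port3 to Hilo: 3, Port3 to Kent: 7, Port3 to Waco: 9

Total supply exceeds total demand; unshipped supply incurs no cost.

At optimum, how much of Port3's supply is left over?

0

An optimal plan:
  Port1→Hilo: 60 × €2 = €120
  Port2→Waco: 10 × €10 = €100
  Port3→Hilo: 30 × €3 = €90
  Port3→Kent: 50 × €7 = €350
  Port3→Waco: 20 × €9 = €180
Total cost = €840.
Port3 ships 100 of its 100, leaving 0.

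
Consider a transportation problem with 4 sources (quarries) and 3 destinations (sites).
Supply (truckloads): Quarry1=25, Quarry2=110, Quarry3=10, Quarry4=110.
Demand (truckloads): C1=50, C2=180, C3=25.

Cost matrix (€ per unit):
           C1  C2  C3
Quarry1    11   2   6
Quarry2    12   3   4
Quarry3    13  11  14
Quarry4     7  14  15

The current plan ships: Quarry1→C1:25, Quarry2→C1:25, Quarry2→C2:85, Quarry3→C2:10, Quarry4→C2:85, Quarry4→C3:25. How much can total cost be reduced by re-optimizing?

800

Current plan cost = 25·11 + 25·12 + 85·3 + 10·11 + 85·14 + 25·15 = €2505.
Optimal plan:
  Quarry1 to C2: 25 × €2 = €50
  Quarry2 to C2: 85 × €3 = €255
  Quarry2 to C3: 25 × €4 = €100
  Quarry3 to C2: 10 × €11 = €110
  Quarry4 to C1: 50 × €7 = €350
  Quarry4 to C2: 60 × €14 = €840
Optimal cost = €1705.
Saving = 2505 − 1705 = €800.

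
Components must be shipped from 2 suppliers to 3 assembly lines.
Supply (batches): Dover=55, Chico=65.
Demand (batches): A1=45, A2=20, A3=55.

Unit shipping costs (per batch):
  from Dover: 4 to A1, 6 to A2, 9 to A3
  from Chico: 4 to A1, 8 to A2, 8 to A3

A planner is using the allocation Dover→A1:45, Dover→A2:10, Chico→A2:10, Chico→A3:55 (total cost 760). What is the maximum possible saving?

20

Current plan cost = 45·4 + 10·6 + 10·8 + 55·8 = 760.
Optimal plan:
  Dover->A1: 35 × 4 = 140
  Dover->A2: 20 × 6 = 120
  Chico->A1: 10 × 4 = 40
  Chico->A3: 55 × 8 = 440
Optimal cost = 740.
Saving = 760 − 740 = 20.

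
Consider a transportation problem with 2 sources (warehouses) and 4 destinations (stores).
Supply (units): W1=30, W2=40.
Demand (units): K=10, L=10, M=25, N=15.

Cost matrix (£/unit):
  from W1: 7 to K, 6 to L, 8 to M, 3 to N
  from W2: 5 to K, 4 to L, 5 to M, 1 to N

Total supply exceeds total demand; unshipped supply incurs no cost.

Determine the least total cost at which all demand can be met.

270

Optimal allocation:
  W1–K: 10 × £7 = £70
  W1–L: 10 × £6 = £60
  W2–M: 25 × £5 = £125
  W2–N: 15 × £1 = £15
Total = 70 + 60 + 125 + 15 = £270.
(Supply check: W1 ships 20; W2 ships 40.)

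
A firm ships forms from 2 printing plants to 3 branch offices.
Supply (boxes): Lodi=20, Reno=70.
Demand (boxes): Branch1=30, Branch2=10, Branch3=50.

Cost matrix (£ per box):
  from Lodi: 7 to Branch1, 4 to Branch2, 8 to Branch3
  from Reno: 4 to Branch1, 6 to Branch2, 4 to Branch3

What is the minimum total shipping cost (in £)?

One minimum-cost allocation:
  Lodi->Branch1: 10 × £7 = £70
  Lodi->Branch2: 10 × £4 = £40
  Reno->Branch1: 20 × £4 = £80
  Reno->Branch3: 50 × £4 = £200
Total = 70 + 40 + 80 + 200 = £390.

390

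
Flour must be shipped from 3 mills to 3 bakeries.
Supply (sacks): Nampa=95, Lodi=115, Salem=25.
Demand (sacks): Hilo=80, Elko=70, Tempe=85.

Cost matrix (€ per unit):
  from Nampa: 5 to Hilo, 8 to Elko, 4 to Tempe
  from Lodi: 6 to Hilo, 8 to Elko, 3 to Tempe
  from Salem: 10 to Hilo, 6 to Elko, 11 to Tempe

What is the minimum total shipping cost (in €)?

1165

A cheapest plan:
  Nampa->Hilo: 80 × €5 = €400
  Nampa->Elko: 15 × €8 = €120
  Lodi->Elko: 30 × €8 = €240
  Lodi->Tempe: 85 × €3 = €255
  Salem->Elko: 25 × €6 = €150
Total = 400 + 120 + 240 + 255 + 150 = €1165.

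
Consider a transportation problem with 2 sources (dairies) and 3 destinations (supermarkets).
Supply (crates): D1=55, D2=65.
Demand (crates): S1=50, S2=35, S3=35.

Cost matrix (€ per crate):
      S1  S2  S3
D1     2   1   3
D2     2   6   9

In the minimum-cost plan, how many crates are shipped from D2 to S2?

15

The minimum-cost plan:
  D1–S2: 20 × €1 = €20
  D1–S3: 35 × €3 = €105
  D2–S1: 50 × €2 = €100
  D2–S2: 15 × €6 = €90
Total cost = €315.
So D2→S2 carries 15 crates.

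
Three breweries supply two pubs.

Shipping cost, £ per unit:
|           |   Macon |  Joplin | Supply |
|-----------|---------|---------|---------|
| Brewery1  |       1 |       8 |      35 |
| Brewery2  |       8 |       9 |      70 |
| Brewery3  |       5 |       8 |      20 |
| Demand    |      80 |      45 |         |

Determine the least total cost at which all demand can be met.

An optimal shipping plan:
  Brewery1 to Macon: 35 kegs
  Brewery2 to Macon: 25 kegs
  Brewery2 to Joplin: 45 kegs
  Brewery3 to Macon: 20 kegs
Total cost = £740.

740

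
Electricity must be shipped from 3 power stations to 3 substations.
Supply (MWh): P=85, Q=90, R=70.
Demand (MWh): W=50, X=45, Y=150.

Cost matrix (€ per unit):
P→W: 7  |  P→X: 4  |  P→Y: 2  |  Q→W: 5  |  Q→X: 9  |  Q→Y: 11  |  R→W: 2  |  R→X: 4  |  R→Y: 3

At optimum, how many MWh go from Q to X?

Optimal shipments:
  P–Y: 85 × €2 = €170
  Q–W: 50 × €5 = €250
  Q–X: 40 × €9 = €360
  R–X: 5 × €4 = €20
  R–Y: 65 × €3 = €195
Total cost = €995.
So Q→X carries 40 MWh.

40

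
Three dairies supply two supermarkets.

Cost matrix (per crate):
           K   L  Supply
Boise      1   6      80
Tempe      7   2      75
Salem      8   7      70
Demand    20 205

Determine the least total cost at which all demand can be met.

One minimum-cost allocation:
  Boise to K: 20 × 1 = 20
  Boise to L: 60 × 6 = 360
  Tempe to L: 75 × 2 = 150
  Salem to L: 70 × 7 = 490
Total = 20 + 360 + 150 + 490 = 1020.

1020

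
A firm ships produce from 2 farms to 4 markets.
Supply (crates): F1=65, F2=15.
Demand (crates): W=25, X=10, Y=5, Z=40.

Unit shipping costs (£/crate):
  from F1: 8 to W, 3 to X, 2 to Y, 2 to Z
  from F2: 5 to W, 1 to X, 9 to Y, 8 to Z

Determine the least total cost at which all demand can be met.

275

An optimal shipping plan:
  F1->W: 10 × £8 = £80
  F1->X: 10 × £3 = £30
  F1->Y: 5 × £2 = £10
  F1->Z: 40 × £2 = £80
  F2->W: 15 × £5 = £75
Total = 80 + 30 + 10 + 80 + 75 = £275.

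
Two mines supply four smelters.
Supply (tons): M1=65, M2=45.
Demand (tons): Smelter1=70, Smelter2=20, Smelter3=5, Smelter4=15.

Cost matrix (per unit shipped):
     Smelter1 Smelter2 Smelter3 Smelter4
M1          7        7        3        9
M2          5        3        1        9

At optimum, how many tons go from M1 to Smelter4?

15

Optimal shipments:
  M1 to Smelter1: 45 × 7 = 315
  M1 to Smelter3: 5 × 3 = 15
  M1 to Smelter4: 15 × 9 = 135
  M2 to Smelter1: 25 × 5 = 125
  M2 to Smelter2: 20 × 3 = 60
Total cost = 650.
So M1→Smelter4 carries 15 tons.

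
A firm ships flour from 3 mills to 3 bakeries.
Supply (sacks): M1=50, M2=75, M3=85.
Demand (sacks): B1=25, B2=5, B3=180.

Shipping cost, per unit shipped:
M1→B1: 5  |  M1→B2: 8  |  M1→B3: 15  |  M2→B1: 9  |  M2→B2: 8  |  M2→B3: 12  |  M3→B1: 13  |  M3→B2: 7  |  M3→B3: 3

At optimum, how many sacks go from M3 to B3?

85

Optimal shipments:
  M1–B1: 25 × 5 = 125
  M1–B2: 5 × 8 = 40
  M1–B3: 20 × 15 = 300
  M2–B3: 75 × 12 = 900
  M3–B3: 85 × 3 = 255
Total cost = 1620.
So M3→B3 carries 85 sacks.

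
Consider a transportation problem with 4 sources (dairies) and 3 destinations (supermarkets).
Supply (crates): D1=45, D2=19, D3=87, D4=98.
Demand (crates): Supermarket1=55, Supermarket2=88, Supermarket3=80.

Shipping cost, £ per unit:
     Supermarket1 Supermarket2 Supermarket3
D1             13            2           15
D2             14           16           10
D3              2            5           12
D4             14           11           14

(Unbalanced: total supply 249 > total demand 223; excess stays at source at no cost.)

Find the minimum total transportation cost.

Optimal allocation:
  D1→Supermarket2: 45 × £2 = £90
  D2→Supermarket3: 19 × £10 = £190
  D3→Supermarket1: 55 × £2 = £110
  D3→Supermarket2: 32 × £5 = £160
  D4→Supermarket2: 11 × £11 = £121
  D4→Supermarket3: 61 × £14 = £854
Total = 90 + 190 + 110 + 160 + 121 + 854 = £1525.

1525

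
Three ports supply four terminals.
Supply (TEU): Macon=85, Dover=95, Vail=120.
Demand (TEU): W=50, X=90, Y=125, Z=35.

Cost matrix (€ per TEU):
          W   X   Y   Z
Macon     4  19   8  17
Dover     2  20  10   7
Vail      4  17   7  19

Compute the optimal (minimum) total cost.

A cheapest plan:
  Macon->Y: 85 × €8 = €680
  Dover->W: 50 × €2 = €100
  Dover->X: 10 × €20 = €200
  Dover->Z: 35 × €7 = €245
  Vail->X: 80 × €17 = €1360
  Vail->Y: 40 × €7 = €280
Total = 680 + 100 + 200 + 245 + 1360 + 280 = €2865.

2865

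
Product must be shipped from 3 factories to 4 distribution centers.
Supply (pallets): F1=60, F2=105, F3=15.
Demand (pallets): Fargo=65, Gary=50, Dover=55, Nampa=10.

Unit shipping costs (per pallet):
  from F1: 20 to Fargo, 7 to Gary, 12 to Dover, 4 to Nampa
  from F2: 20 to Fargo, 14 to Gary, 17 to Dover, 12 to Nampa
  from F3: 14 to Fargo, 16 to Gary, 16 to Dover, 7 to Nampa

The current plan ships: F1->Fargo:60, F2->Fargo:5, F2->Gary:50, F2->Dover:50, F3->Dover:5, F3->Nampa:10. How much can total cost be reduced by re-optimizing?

Current plan cost = 60·20 + 5·20 + 50·14 + 50·17 + 5·16 + 10·7 = 3000.
Optimal plan:
  F1 to Gary: 50 pallets
  F1 to Nampa: 10 pallets
  F2 to Fargo: 50 pallets
  F2 to Dover: 55 pallets
  F3 to Fargo: 15 pallets
Optimal cost = 2535.
Saving = 3000 − 2535 = 465.

465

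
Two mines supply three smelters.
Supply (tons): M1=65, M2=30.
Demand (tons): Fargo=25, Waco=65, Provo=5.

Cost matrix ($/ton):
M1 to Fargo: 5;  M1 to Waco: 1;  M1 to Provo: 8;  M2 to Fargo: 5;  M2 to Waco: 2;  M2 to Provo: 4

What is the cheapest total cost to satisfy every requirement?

210

An optimal shipping plan:
  M1→Waco: 65 × $1 = $65
  M2→Fargo: 25 × $5 = $125
  M2→Provo: 5 × $4 = $20
Total = 65 + 125 + 20 = $210.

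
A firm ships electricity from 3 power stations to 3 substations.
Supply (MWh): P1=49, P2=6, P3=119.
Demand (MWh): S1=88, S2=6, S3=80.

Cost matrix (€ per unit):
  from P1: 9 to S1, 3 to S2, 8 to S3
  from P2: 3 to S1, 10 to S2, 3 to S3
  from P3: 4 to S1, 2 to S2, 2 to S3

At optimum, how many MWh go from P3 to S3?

80

The minimum-cost plan:
  P1→S1: 43 × €9 = €387
  P1→S2: 6 × €3 = €18
  P2→S1: 6 × €3 = €18
  P3→S1: 39 × €4 = €156
  P3→S3: 80 × €2 = €160
Total cost = €739.
So P3→S3 carries 80 MWh.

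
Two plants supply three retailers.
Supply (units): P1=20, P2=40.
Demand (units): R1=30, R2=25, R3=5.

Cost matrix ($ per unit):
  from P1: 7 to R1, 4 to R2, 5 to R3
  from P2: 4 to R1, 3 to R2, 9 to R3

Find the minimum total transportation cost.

Optimal allocation:
  P1–R2: 15 × $4 = $60
  P1–R3: 5 × $5 = $25
  P2–R1: 30 × $4 = $120
  P2–R2: 10 × $3 = $30
Total = 60 + 25 + 120 + 30 = $235.
(Supply check: P1 ships 20; P2 ships 40.)

235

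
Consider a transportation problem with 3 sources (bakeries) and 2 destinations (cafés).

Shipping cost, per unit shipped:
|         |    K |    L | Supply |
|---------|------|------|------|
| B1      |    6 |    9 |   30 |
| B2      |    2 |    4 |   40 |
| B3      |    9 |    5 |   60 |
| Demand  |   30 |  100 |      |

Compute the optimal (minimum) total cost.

640

An optimal shipping plan:
  B1→K: 30 × 6 = 180
  B2→L: 40 × 4 = 160
  B3→L: 60 × 5 = 300
Total = 180 + 160 + 300 = 640.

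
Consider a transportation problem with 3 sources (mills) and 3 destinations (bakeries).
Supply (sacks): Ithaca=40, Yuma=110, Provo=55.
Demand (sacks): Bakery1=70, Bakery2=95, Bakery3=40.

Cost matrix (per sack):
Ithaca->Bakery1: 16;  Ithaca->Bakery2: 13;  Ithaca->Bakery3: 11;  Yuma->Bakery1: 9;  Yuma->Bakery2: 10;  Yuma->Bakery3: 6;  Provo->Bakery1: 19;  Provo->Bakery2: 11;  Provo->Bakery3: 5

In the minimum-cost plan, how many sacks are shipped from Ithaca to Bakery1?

0

Optimal shipments:
  Ithaca→Bakery2: 40 × 13 = 520
  Yuma→Bakery1: 70 × 9 = 630
  Yuma→Bakery2: 40 × 10 = 400
  Provo→Bakery2: 15 × 11 = 165
  Provo→Bakery3: 40 × 5 = 200
Total cost = 1915.
The route Ithaca→Bakery1 is not used.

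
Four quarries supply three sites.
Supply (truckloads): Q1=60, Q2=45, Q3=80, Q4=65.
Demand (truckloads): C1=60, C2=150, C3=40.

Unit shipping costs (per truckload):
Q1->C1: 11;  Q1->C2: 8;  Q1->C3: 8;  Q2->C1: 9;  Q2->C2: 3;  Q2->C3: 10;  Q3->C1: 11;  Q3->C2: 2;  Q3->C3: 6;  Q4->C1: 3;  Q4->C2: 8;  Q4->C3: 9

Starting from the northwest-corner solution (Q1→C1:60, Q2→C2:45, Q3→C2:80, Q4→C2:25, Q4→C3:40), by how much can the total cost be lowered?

Current plan cost = 60·11 + 45·3 + 80·2 + 25·8 + 40·9 = 1515.
Optimal plan:
  Q1 to C2: 20 × 8 = 160
  Q1 to C3: 40 × 8 = 320
  Q2 to C2: 45 × 3 = 135
  Q3 to C2: 80 × 2 = 160
  Q4 to C1: 60 × 3 = 180
  Q4 to C2: 5 × 8 = 40
Optimal cost = 995.
Saving = 1515 − 995 = 520.

520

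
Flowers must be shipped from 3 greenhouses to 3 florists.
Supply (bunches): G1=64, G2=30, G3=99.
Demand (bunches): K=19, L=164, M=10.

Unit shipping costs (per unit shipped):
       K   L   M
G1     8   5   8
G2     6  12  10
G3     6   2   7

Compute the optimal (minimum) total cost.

An optimal shipping plan:
  G1→L: 64 bunches
  G2→K: 19 bunches
  G2→L: 1 bunches
  G2→M: 10 bunches
  G3→L: 99 bunches
Total cost = 744.
(Supply check: G1 ships 64; G2 ships 30; G3 ships 99.)

744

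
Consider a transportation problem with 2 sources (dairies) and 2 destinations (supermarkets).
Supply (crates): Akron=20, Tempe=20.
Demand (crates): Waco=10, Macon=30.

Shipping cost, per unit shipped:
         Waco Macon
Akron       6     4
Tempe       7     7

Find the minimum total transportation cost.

220

Optimal allocation:
  Akron→Macon: 20 × 4 = 80
  Tempe→Waco: 10 × 7 = 70
  Tempe→Macon: 10 × 7 = 70
Total = 80 + 70 + 70 = 220.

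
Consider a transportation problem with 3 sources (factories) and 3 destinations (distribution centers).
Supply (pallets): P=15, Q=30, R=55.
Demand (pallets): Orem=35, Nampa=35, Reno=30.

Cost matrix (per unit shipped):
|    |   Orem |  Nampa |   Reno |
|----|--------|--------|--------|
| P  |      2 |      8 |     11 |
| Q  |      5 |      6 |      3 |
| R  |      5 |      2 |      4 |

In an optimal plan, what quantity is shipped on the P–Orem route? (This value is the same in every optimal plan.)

Optimal shipments:
  P–Orem: 15 × 2 = 30
  Q–Reno: 30 × 3 = 90
  R–Orem: 20 × 5 = 100
  R–Nampa: 35 × 2 = 70
Total cost = 290.
So P→Orem carries 15 pallets.

15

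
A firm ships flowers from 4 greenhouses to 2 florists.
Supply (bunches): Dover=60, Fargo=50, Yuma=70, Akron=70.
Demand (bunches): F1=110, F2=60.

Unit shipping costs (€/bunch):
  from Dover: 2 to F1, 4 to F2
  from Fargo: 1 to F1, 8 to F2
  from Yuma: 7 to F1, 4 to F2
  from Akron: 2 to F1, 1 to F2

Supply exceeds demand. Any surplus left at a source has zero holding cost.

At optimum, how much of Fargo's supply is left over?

An optimal plan:
  Dover–F1: 50 × €2 = €100
  Fargo–F1: 50 × €1 = €50
  Akron–F1: 10 × €2 = €20
  Akron–F2: 60 × €1 = €60
Total cost = €230.
Fargo ships 50 of its 50, leaving 0.

0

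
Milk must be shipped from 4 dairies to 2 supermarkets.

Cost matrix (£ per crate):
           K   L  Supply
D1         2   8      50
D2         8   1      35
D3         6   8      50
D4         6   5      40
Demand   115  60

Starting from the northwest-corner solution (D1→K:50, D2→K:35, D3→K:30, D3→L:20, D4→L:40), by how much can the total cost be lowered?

Current plan cost = 50·2 + 35·8 + 30·6 + 20·8 + 40·5 = £920.
Optimal plan:
  D1->K: 50 × £2 = £100
  D2->L: 35 × £1 = £35
  D3->K: 50 × £6 = £300
  D4->K: 15 × £6 = £90
  D4->L: 25 × £5 = £125
Optimal cost = £650.
Saving = 920 − 650 = £270.

270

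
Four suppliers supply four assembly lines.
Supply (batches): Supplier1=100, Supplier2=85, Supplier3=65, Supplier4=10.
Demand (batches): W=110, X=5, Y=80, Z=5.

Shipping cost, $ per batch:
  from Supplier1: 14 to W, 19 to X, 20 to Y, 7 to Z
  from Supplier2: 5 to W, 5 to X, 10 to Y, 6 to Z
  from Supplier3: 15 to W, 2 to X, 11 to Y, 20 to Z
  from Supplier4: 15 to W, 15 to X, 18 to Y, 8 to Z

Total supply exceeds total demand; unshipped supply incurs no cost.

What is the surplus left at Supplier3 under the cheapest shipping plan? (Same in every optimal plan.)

Minimum-cost shipments:
  Supplier1–W: 35 batches
  Supplier1–Z: 5 batches
  Supplier2–W: 75 batches
  Supplier2–Y: 10 batches
  Supplier3–X: 5 batches
  Supplier3–Y: 60 batches
  Supplier4–Y: 10 batches
Total cost = $1850.
Supplier3 ships 65 of its 65, leaving 0.

0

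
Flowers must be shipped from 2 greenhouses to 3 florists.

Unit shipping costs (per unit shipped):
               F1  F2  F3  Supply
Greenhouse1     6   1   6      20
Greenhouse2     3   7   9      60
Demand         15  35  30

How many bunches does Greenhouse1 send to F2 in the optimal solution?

Optimal shipments:
  Greenhouse1–F2: 20 × 1 = 20
  Greenhouse2–F1: 15 × 3 = 45
  Greenhouse2–F2: 15 × 7 = 105
  Greenhouse2–F3: 30 × 9 = 270
Total cost = 440.
So Greenhouse1→F2 carries 20 bunches.

20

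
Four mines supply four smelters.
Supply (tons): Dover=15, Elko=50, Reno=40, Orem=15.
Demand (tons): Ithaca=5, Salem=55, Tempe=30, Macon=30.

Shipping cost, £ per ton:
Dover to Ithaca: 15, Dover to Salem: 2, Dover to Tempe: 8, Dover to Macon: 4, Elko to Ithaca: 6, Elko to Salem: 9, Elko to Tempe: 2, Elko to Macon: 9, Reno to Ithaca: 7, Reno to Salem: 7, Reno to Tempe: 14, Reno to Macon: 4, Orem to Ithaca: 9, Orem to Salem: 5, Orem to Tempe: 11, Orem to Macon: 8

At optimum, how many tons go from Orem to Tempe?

Optimal shipments:
  Dover->Salem: 15 tons
  Elko->Ithaca: 5 tons
  Elko->Salem: 15 tons
  Elko->Tempe: 30 tons
  Reno->Salem: 10 tons
  Reno->Macon: 30 tons
  Orem->Salem: 15 tons
Total cost = £520.
The route Orem→Tempe is not used.

0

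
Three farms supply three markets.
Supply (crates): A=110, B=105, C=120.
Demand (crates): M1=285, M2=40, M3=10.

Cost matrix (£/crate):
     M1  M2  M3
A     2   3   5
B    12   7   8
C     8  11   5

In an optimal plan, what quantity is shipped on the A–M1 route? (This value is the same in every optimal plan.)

110

Solving gives:
  A to M1: 110 × £2 = £220
  B to M1: 55 × £12 = £660
  B to M2: 40 × £7 = £280
  B to M3: 10 × £8 = £80
  C to M1: 120 × £8 = £960
Total cost = £2200.
So A→M1 carries 110 crates.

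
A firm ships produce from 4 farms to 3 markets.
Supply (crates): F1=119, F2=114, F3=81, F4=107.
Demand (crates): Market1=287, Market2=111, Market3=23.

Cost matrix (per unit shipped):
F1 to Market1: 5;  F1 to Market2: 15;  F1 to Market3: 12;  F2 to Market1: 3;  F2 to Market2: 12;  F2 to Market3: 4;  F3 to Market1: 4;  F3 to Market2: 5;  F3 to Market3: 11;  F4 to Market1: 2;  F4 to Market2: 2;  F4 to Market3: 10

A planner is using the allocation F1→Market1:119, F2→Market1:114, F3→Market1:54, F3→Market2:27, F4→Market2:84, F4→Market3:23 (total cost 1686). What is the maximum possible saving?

184

Current plan cost = 119·5 + 114·3 + 54·4 + 27·5 + 84·2 + 23·10 = 1686.
Optimal plan:
  F1→Market1: 119 × 5 = 595
  F2→Market1: 91 × 3 = 273
  F2→Market3: 23 × 4 = 92
  F3→Market1: 77 × 4 = 308
  F3→Market2: 4 × 5 = 20
  F4→Market2: 107 × 2 = 214
Optimal cost = 1502.
Saving = 1686 − 1502 = 184.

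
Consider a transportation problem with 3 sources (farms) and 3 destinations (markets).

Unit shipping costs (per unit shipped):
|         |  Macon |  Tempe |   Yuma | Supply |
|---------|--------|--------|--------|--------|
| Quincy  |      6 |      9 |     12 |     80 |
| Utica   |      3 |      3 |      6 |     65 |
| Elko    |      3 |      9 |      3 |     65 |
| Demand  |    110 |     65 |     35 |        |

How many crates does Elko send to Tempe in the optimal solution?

0

The minimum-cost plan:
  Quincy–Macon: 80 × 6 = 480
  Utica–Tempe: 65 × 3 = 195
  Elko–Macon: 30 × 3 = 90
  Elko–Yuma: 35 × 3 = 105
Total cost = 870.
The route Elko→Tempe is not used.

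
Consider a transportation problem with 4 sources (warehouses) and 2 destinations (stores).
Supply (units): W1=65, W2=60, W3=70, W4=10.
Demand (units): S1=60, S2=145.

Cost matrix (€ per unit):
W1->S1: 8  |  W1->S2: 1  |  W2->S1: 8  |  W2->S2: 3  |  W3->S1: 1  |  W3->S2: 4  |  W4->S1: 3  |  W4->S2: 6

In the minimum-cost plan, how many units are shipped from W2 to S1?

Optimal shipments:
  W1 to S2: 65 × €1 = €65
  W2 to S2: 60 × €3 = €180
  W3 to S1: 60 × €1 = €60
  W3 to S2: 10 × €4 = €40
  W4 to S2: 10 × €6 = €60
Total cost = €405.
The route W2→S1 is not used.

0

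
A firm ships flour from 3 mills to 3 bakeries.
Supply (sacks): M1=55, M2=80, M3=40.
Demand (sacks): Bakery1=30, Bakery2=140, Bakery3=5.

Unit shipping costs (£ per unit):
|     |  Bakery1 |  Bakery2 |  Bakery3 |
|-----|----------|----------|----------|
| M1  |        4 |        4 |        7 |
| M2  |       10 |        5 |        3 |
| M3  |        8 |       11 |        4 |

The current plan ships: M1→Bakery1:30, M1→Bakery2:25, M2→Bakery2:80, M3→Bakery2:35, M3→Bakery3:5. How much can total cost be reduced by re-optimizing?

90

Current plan cost = 30·4 + 25·4 + 80·5 + 35·11 + 5·4 = £1025.
Optimal plan:
  M1–Bakery2: 55 × £4 = £220
  M2–Bakery2: 80 × £5 = £400
  M3–Bakery1: 30 × £8 = £240
  M3–Bakery2: 5 × £11 = £55
  M3–Bakery3: 5 × £4 = £20
Optimal cost = £935.
Saving = 1025 − 935 = £90.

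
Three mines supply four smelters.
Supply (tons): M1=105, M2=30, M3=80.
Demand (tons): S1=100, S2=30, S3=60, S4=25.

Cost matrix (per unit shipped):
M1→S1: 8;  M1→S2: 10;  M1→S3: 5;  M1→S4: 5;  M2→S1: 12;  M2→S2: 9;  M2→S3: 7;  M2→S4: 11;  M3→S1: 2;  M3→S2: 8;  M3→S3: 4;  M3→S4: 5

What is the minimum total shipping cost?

An optimal shipping plan:
  M1->S1: 20 tons
  M1->S3: 60 tons
  M1->S4: 25 tons
  M2->S2: 30 tons
  M3->S1: 80 tons
Total cost = 1015.

1015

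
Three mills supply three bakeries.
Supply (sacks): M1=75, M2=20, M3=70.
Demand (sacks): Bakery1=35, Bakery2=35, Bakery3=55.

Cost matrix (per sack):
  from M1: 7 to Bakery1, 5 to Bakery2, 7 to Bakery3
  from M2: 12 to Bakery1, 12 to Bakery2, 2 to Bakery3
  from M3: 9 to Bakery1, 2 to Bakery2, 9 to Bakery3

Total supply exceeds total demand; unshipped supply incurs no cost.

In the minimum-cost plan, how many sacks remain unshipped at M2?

0

An optimal plan:
  M1→Bakery1: 35 × 7 = 245
  M1→Bakery3: 35 × 7 = 245
  M2→Bakery3: 20 × 2 = 40
  M3→Bakery2: 35 × 2 = 70
Total cost = 600.
M2 ships 20 of its 20, leaving 0.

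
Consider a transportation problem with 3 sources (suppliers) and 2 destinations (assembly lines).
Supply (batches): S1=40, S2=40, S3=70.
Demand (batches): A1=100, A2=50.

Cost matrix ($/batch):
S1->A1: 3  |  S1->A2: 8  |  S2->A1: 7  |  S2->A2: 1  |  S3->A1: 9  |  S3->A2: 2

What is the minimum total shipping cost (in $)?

680

A cheapest plan:
  S1->A1: 40 × $3 = $120
  S2->A1: 40 × $7 = $280
  S3->A1: 20 × $9 = $180
  S3->A2: 50 × $2 = $100
Total = 120 + 280 + 180 + 100 = $680.
(Supply check: S1 ships 40; S2 ships 40; S3 ships 70.)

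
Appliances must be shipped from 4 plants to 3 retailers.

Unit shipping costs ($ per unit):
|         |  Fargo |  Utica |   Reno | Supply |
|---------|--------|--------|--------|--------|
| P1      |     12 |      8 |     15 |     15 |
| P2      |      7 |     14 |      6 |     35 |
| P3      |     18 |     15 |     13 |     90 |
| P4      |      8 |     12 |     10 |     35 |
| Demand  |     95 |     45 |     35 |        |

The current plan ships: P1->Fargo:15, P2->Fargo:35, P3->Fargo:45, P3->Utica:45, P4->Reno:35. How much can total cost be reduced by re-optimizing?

Current plan cost = 15·12 + 35·7 + 45·18 + 45·15 + 35·10 = $2260.
Optimal plan:
  P1->Utica: 15 units
  P2->Fargo: 35 units
  P3->Fargo: 25 units
  P3->Utica: 30 units
  P3->Reno: 35 units
  P4->Fargo: 35 units
Optimal cost = $2000.
Saving = 2260 − 2000 = $260.

260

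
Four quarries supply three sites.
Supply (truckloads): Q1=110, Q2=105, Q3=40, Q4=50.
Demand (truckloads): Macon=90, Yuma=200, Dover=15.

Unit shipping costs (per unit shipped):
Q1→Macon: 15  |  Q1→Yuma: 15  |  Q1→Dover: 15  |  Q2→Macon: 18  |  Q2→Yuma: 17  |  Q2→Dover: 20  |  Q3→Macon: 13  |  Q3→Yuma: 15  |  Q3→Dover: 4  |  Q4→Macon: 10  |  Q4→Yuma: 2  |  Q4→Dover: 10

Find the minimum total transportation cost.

3920

A cheapest plan:
  Q1–Macon: 65 × 15 = 975
  Q1–Yuma: 45 × 15 = 675
  Q2–Yuma: 105 × 17 = 1785
  Q3–Macon: 25 × 13 = 325
  Q3–Dover: 15 × 4 = 60
  Q4–Yuma: 50 × 2 = 100
Total = 975 + 675 + 1785 + 325 + 60 + 100 = 3920.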